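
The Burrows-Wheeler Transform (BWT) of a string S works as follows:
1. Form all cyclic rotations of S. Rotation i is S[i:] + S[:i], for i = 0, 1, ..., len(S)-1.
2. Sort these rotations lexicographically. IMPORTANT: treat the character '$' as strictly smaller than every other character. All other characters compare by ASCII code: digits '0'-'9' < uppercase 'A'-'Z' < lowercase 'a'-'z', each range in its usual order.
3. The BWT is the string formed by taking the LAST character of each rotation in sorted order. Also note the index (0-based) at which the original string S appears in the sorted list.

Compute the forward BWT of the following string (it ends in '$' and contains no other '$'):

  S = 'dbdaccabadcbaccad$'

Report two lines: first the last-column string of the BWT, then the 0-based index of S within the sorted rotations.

Answer: dcdbcbcadccdaaab$a
16

Derivation:
All 18 rotations (rotation i = S[i:]+S[:i]):
  rot[0] = dbdaccabadcbaccad$
  rot[1] = bdaccabadcbaccad$d
  rot[2] = daccabadcbaccad$db
  rot[3] = accabadcbaccad$dbd
  rot[4] = ccabadcbaccad$dbda
  rot[5] = cabadcbaccad$dbdac
  rot[6] = abadcbaccad$dbdacc
  rot[7] = badcbaccad$dbdacca
  rot[8] = adcbaccad$dbdaccab
  rot[9] = dcbaccad$dbdaccaba
  rot[10] = cbaccad$dbdaccabad
  rot[11] = baccad$dbdaccabadc
  rot[12] = accad$dbdaccabadcb
  rot[13] = ccad$dbdaccabadcba
  rot[14] = cad$dbdaccabadcbac
  rot[15] = ad$dbdaccabadcbacc
  rot[16] = d$dbdaccabadcbacca
  rot[17] = $dbdaccabadcbaccad
Sorted (with $ < everything):
  sorted[0] = $dbdaccabadcbaccad  (last char: 'd')
  sorted[1] = abadcbaccad$dbdacc  (last char: 'c')
  sorted[2] = accabadcbaccad$dbd  (last char: 'd')
  sorted[3] = accad$dbdaccabadcb  (last char: 'b')
  sorted[4] = ad$dbdaccabadcbacc  (last char: 'c')
  sorted[5] = adcbaccad$dbdaccab  (last char: 'b')
  sorted[6] = baccad$dbdaccabadc  (last char: 'c')
  sorted[7] = badcbaccad$dbdacca  (last char: 'a')
  sorted[8] = bdaccabadcbaccad$d  (last char: 'd')
  sorted[9] = cabadcbaccad$dbdac  (last char: 'c')
  sorted[10] = cad$dbdaccabadcbac  (last char: 'c')
  sorted[11] = cbaccad$dbdaccabad  (last char: 'd')
  sorted[12] = ccabadcbaccad$dbda  (last char: 'a')
  sorted[13] = ccad$dbdaccabadcba  (last char: 'a')
  sorted[14] = d$dbdaccabadcbacca  (last char: 'a')
  sorted[15] = daccabadcbaccad$db  (last char: 'b')
  sorted[16] = dbdaccabadcbaccad$  (last char: '$')
  sorted[17] = dcbaccad$dbdaccaba  (last char: 'a')
Last column: dcdbcbcadccdaaab$a
Original string S is at sorted index 16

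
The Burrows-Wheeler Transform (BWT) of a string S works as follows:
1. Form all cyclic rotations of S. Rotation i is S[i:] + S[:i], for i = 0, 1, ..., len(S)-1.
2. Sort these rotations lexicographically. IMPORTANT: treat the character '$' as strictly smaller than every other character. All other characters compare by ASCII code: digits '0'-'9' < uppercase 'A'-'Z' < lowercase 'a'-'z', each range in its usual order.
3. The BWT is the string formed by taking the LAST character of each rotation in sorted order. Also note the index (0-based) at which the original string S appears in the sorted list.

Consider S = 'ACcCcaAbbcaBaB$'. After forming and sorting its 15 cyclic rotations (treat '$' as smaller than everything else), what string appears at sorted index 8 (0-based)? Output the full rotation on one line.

All 15 rotations (rotation i = S[i:]+S[:i]):
  rot[0] = ACcCcaAbbcaBaB$
  rot[1] = CcCcaAbbcaBaB$A
  rot[2] = cCcaAbbcaBaB$AC
  rot[3] = CcaAbbcaBaB$ACc
  rot[4] = caAbbcaBaB$ACcC
  rot[5] = aAbbcaBaB$ACcCc
  rot[6] = AbbcaBaB$ACcCca
  rot[7] = bbcaBaB$ACcCcaA
  rot[8] = bcaBaB$ACcCcaAb
  rot[9] = caBaB$ACcCcaAbb
  rot[10] = aBaB$ACcCcaAbbc
  rot[11] = BaB$ACcCcaAbbca
  rot[12] = aB$ACcCcaAbbcaB
  rot[13] = B$ACcCcaAbbcaBa
  rot[14] = $ACcCcaAbbcaBaB
Sorted (with $ < everything):
  sorted[0] = $ACcCcaAbbcaBaB
  sorted[1] = ACcCcaAbbcaBaB$
  sorted[2] = AbbcaBaB$ACcCca
  sorted[3] = B$ACcCcaAbbcaBa
  sorted[4] = BaB$ACcCcaAbbca
  sorted[5] = CcCcaAbbcaBaB$A
  sorted[6] = CcaAbbcaBaB$ACc
  sorted[7] = aAbbcaBaB$ACcCc
  sorted[8] = aB$ACcCcaAbbcaB
  sorted[9] = aBaB$ACcCcaAbbc
  sorted[10] = bbcaBaB$ACcCcaA
  sorted[11] = bcaBaB$ACcCcaAb
  sorted[12] = cCcaAbbcaBaB$AC
  sorted[13] = caAbbcaBaB$ACcC
  sorted[14] = caBaB$ACcCcaAbb
sorted[8] = aB$ACcCcaAbbcaB

Answer: aB$ACcCcaAbbcaB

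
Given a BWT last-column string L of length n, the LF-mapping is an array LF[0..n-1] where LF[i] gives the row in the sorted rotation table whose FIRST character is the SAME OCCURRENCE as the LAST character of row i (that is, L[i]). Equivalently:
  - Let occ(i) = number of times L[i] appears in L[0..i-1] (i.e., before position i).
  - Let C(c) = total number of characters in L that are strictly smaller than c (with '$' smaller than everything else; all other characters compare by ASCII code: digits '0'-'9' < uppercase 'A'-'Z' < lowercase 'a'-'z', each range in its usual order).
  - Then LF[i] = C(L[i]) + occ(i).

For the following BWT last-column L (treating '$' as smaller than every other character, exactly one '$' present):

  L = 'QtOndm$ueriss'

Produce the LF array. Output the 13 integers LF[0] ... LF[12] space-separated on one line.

Char counts: '$':1, 'O':1, 'Q':1, 'd':1, 'e':1, 'i':1, 'm':1, 'n':1, 'r':1, 's':2, 't':1, 'u':1
C (first-col start): C('$')=0, C('O')=1, C('Q')=2, C('d')=3, C('e')=4, C('i')=5, C('m')=6, C('n')=7, C('r')=8, C('s')=9, C('t')=11, C('u')=12
L[0]='Q': occ=0, LF[0]=C('Q')+0=2+0=2
L[1]='t': occ=0, LF[1]=C('t')+0=11+0=11
L[2]='O': occ=0, LF[2]=C('O')+0=1+0=1
L[3]='n': occ=0, LF[3]=C('n')+0=7+0=7
L[4]='d': occ=0, LF[4]=C('d')+0=3+0=3
L[5]='m': occ=0, LF[5]=C('m')+0=6+0=6
L[6]='$': occ=0, LF[6]=C('$')+0=0+0=0
L[7]='u': occ=0, LF[7]=C('u')+0=12+0=12
L[8]='e': occ=0, LF[8]=C('e')+0=4+0=4
L[9]='r': occ=0, LF[9]=C('r')+0=8+0=8
L[10]='i': occ=0, LF[10]=C('i')+0=5+0=5
L[11]='s': occ=0, LF[11]=C('s')+0=9+0=9
L[12]='s': occ=1, LF[12]=C('s')+1=9+1=10

Answer: 2 11 1 7 3 6 0 12 4 8 5 9 10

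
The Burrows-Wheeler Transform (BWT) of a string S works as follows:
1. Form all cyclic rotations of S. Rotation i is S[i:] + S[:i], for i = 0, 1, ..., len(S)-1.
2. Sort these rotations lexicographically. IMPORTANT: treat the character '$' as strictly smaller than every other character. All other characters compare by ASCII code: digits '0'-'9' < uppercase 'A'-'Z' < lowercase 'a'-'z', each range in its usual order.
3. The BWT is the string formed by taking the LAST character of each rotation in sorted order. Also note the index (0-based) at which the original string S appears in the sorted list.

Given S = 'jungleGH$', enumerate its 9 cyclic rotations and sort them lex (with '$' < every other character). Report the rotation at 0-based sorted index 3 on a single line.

Answer: eGH$jungl

Derivation:
All 9 rotations (rotation i = S[i:]+S[:i]):
  rot[0] = jungleGH$
  rot[1] = ungleGH$j
  rot[2] = ngleGH$ju
  rot[3] = gleGH$jun
  rot[4] = leGH$jung
  rot[5] = eGH$jungl
  rot[6] = GH$jungle
  rot[7] = H$jungleG
  rot[8] = $jungleGH
Sorted (with $ < everything):
  sorted[0] = $jungleGH
  sorted[1] = GH$jungle
  sorted[2] = H$jungleG
  sorted[3] = eGH$jungl
  sorted[4] = gleGH$jun
  sorted[5] = jungleGH$
  sorted[6] = leGH$jung
  sorted[7] = ngleGH$ju
  sorted[8] = ungleGH$j
sorted[3] = eGH$jungl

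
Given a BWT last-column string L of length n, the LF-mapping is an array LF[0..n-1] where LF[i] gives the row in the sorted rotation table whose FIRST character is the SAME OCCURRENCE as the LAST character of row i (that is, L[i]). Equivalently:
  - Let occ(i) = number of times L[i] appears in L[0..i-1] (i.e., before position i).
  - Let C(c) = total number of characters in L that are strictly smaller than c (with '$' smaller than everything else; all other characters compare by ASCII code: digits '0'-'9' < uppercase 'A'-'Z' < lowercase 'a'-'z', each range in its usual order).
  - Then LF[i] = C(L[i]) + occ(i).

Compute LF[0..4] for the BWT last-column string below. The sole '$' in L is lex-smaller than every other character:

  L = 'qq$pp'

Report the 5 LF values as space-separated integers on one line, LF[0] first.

Char counts: '$':1, 'p':2, 'q':2
C (first-col start): C('$')=0, C('p')=1, C('q')=3
L[0]='q': occ=0, LF[0]=C('q')+0=3+0=3
L[1]='q': occ=1, LF[1]=C('q')+1=3+1=4
L[2]='$': occ=0, LF[2]=C('$')+0=0+0=0
L[3]='p': occ=0, LF[3]=C('p')+0=1+0=1
L[4]='p': occ=1, LF[4]=C('p')+1=1+1=2

Answer: 3 4 0 1 2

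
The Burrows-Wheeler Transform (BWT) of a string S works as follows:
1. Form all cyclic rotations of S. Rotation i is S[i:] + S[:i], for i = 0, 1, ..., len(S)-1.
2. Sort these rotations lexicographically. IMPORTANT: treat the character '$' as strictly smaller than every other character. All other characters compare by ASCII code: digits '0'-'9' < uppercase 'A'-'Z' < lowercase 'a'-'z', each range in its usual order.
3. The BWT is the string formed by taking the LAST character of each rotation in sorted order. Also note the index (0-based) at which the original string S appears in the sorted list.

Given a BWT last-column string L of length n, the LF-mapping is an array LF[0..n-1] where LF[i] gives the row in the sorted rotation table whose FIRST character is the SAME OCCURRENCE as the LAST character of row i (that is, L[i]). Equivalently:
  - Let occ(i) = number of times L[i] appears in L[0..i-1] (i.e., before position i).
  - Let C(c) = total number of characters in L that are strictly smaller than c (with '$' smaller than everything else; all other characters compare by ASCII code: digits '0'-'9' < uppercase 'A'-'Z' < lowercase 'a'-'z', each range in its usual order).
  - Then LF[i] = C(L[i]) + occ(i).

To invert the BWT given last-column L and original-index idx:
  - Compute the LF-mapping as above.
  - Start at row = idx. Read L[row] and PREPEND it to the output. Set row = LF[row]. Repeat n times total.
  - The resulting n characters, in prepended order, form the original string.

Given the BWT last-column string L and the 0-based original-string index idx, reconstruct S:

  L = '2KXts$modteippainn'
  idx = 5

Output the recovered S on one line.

LF mapping: 1 2 3 16 15 0 9 12 5 17 6 7 13 14 4 8 10 11
Walk LF starting at row 5, prepending L[row]:
  step 1: row=5, L[5]='$', prepend. Next row=LF[5]=0
  step 2: row=0, L[0]='2', prepend. Next row=LF[0]=1
  step 3: row=1, L[1]='K', prepend. Next row=LF[1]=2
  step 4: row=2, L[2]='X', prepend. Next row=LF[2]=3
  step 5: row=3, L[3]='t', prepend. Next row=LF[3]=16
  step 6: row=16, L[16]='n', prepend. Next row=LF[16]=10
  step 7: row=10, L[10]='e', prepend. Next row=LF[10]=6
  step 8: row=6, L[6]='m', prepend. Next row=LF[6]=9
  step 9: row=9, L[9]='t', prepend. Next row=LF[9]=17
  step 10: row=17, L[17]='n', prepend. Next row=LF[17]=11
  step 11: row=11, L[11]='i', prepend. Next row=LF[11]=7
  step 12: row=7, L[7]='o', prepend. Next row=LF[7]=12
  step 13: row=12, L[12]='p', prepend. Next row=LF[12]=13
  step 14: row=13, L[13]='p', prepend. Next row=LF[13]=14
  step 15: row=14, L[14]='a', prepend. Next row=LF[14]=4
  step 16: row=4, L[4]='s', prepend. Next row=LF[4]=15
  step 17: row=15, L[15]='i', prepend. Next row=LF[15]=8
  step 18: row=8, L[8]='d', prepend. Next row=LF[8]=5
Reversed output: disappointmentXK2$

Answer: disappointmentXK2$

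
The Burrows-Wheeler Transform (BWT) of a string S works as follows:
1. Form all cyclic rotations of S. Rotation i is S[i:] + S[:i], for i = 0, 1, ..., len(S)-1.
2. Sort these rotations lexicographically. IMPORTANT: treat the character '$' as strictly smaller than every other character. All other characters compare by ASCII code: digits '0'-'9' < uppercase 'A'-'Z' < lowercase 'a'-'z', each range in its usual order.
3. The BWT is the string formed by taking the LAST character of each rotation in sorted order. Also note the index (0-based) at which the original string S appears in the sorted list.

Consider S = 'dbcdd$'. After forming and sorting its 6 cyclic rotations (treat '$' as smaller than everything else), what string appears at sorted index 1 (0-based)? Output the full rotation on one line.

Answer: bcdd$d

Derivation:
All 6 rotations (rotation i = S[i:]+S[:i]):
  rot[0] = dbcdd$
  rot[1] = bcdd$d
  rot[2] = cdd$db
  rot[3] = dd$dbc
  rot[4] = d$dbcd
  rot[5] = $dbcdd
Sorted (with $ < everything):
  sorted[0] = $dbcdd
  sorted[1] = bcdd$d
  sorted[2] = cdd$db
  sorted[3] = d$dbcd
  sorted[4] = dbcdd$
  sorted[5] = dd$dbc
sorted[1] = bcdd$d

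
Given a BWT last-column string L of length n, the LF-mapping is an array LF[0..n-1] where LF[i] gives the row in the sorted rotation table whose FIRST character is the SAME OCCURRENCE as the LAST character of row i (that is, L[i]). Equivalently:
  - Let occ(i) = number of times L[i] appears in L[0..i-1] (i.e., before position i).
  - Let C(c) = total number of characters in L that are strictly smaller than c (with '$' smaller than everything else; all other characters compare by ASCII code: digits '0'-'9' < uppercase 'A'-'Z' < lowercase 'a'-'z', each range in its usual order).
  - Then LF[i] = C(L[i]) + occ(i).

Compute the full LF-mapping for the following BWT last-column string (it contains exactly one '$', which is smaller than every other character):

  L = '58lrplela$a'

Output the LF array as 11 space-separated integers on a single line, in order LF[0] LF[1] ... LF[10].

Char counts: '$':1, '5':1, '8':1, 'a':2, 'e':1, 'l':3, 'p':1, 'r':1
C (first-col start): C('$')=0, C('5')=1, C('8')=2, C('a')=3, C('e')=5, C('l')=6, C('p')=9, C('r')=10
L[0]='5': occ=0, LF[0]=C('5')+0=1+0=1
L[1]='8': occ=0, LF[1]=C('8')+0=2+0=2
L[2]='l': occ=0, LF[2]=C('l')+0=6+0=6
L[3]='r': occ=0, LF[3]=C('r')+0=10+0=10
L[4]='p': occ=0, LF[4]=C('p')+0=9+0=9
L[5]='l': occ=1, LF[5]=C('l')+1=6+1=7
L[6]='e': occ=0, LF[6]=C('e')+0=5+0=5
L[7]='l': occ=2, LF[7]=C('l')+2=6+2=8
L[8]='a': occ=0, LF[8]=C('a')+0=3+0=3
L[9]='$': occ=0, LF[9]=C('$')+0=0+0=0
L[10]='a': occ=1, LF[10]=C('a')+1=3+1=4

Answer: 1 2 6 10 9 7 5 8 3 0 4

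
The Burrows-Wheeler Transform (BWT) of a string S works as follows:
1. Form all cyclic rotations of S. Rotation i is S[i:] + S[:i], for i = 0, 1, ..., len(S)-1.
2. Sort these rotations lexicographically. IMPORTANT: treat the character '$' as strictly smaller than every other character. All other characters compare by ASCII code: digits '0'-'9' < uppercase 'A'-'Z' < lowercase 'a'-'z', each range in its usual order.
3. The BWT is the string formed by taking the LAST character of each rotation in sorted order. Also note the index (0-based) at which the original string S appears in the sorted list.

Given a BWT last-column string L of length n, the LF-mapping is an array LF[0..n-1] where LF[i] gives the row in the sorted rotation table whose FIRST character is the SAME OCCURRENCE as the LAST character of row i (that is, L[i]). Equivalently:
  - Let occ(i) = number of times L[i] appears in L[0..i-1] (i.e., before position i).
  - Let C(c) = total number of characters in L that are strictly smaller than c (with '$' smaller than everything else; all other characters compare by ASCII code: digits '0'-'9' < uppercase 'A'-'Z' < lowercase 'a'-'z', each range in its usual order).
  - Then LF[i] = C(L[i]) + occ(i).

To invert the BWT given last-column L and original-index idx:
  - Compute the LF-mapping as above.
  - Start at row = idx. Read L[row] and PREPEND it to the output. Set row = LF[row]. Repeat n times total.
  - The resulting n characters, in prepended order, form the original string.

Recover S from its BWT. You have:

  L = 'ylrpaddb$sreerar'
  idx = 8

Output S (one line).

Answer: ladderraspberry$

Derivation:
LF mapping: 15 8 10 9 1 4 5 3 0 14 11 6 7 12 2 13
Walk LF starting at row 8, prepending L[row]:
  step 1: row=8, L[8]='$', prepend. Next row=LF[8]=0
  step 2: row=0, L[0]='y', prepend. Next row=LF[0]=15
  step 3: row=15, L[15]='r', prepend. Next row=LF[15]=13
  step 4: row=13, L[13]='r', prepend. Next row=LF[13]=12
  step 5: row=12, L[12]='e', prepend. Next row=LF[12]=7
  step 6: row=7, L[7]='b', prepend. Next row=LF[7]=3
  step 7: row=3, L[3]='p', prepend. Next row=LF[3]=9
  step 8: row=9, L[9]='s', prepend. Next row=LF[9]=14
  step 9: row=14, L[14]='a', prepend. Next row=LF[14]=2
  step 10: row=2, L[2]='r', prepend. Next row=LF[2]=10
  step 11: row=10, L[10]='r', prepend. Next row=LF[10]=11
  step 12: row=11, L[11]='e', prepend. Next row=LF[11]=6
  step 13: row=6, L[6]='d', prepend. Next row=LF[6]=5
  step 14: row=5, L[5]='d', prepend. Next row=LF[5]=4
  step 15: row=4, L[4]='a', prepend. Next row=LF[4]=1
  step 16: row=1, L[1]='l', prepend. Next row=LF[1]=8
Reversed output: ladderraspberry$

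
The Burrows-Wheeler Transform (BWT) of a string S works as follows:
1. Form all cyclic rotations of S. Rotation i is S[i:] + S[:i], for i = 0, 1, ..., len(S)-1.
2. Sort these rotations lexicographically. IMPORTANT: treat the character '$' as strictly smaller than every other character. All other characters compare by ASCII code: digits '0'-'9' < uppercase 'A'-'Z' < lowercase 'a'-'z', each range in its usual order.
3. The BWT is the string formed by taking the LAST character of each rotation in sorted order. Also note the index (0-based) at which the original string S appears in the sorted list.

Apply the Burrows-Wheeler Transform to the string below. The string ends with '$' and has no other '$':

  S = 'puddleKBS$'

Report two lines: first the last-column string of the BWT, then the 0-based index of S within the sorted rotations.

Answer: SKeBudld$p
8

Derivation:
All 10 rotations (rotation i = S[i:]+S[:i]):
  rot[0] = puddleKBS$
  rot[1] = uddleKBS$p
  rot[2] = ddleKBS$pu
  rot[3] = dleKBS$pud
  rot[4] = leKBS$pudd
  rot[5] = eKBS$puddl
  rot[6] = KBS$puddle
  rot[7] = BS$puddleK
  rot[8] = S$puddleKB
  rot[9] = $puddleKBS
Sorted (with $ < everything):
  sorted[0] = $puddleKBS  (last char: 'S')
  sorted[1] = BS$puddleK  (last char: 'K')
  sorted[2] = KBS$puddle  (last char: 'e')
  sorted[3] = S$puddleKB  (last char: 'B')
  sorted[4] = ddleKBS$pu  (last char: 'u')
  sorted[5] = dleKBS$pud  (last char: 'd')
  sorted[6] = eKBS$puddl  (last char: 'l')
  sorted[7] = leKBS$pudd  (last char: 'd')
  sorted[8] = puddleKBS$  (last char: '$')
  sorted[9] = uddleKBS$p  (last char: 'p')
Last column: SKeBudld$p
Original string S is at sorted index 8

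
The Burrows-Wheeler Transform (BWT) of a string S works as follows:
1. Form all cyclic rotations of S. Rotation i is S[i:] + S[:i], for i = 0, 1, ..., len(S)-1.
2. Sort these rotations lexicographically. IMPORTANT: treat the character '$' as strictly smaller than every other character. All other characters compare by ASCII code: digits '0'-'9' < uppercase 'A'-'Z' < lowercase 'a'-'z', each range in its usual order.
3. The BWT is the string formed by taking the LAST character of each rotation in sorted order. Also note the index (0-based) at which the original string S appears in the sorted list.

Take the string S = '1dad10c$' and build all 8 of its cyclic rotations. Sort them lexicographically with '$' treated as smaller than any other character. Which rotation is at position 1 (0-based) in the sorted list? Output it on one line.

Answer: 0c$1dad1

Derivation:
All 8 rotations (rotation i = S[i:]+S[:i]):
  rot[0] = 1dad10c$
  rot[1] = dad10c$1
  rot[2] = ad10c$1d
  rot[3] = d10c$1da
  rot[4] = 10c$1dad
  rot[5] = 0c$1dad1
  rot[6] = c$1dad10
  rot[7] = $1dad10c
Sorted (with $ < everything):
  sorted[0] = $1dad10c
  sorted[1] = 0c$1dad1
  sorted[2] = 10c$1dad
  sorted[3] = 1dad10c$
  sorted[4] = ad10c$1d
  sorted[5] = c$1dad10
  sorted[6] = d10c$1da
  sorted[7] = dad10c$1
sorted[1] = 0c$1dad1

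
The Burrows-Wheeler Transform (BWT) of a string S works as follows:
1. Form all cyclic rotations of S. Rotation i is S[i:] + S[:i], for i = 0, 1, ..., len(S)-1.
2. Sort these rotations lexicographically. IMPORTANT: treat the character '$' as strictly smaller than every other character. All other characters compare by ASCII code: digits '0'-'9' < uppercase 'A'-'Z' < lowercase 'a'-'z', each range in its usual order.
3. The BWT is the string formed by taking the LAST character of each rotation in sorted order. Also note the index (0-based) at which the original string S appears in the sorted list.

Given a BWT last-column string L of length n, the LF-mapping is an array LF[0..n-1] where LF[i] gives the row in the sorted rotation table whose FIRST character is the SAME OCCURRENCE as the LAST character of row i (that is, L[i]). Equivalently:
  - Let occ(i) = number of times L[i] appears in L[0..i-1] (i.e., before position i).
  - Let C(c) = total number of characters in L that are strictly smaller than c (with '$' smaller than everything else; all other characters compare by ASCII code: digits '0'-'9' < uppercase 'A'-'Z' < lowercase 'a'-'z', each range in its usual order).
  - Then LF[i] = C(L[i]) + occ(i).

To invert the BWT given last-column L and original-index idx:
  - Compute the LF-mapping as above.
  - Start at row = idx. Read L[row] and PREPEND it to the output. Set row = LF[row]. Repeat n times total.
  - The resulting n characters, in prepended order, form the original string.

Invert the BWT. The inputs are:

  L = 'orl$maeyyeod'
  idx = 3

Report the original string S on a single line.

Answer: emeraldyoyo$

Derivation:
LF mapping: 7 9 5 0 6 1 3 10 11 4 8 2
Walk LF starting at row 3, prepending L[row]:
  step 1: row=3, L[3]='$', prepend. Next row=LF[3]=0
  step 2: row=0, L[0]='o', prepend. Next row=LF[0]=7
  step 3: row=7, L[7]='y', prepend. Next row=LF[7]=10
  step 4: row=10, L[10]='o', prepend. Next row=LF[10]=8
  step 5: row=8, L[8]='y', prepend. Next row=LF[8]=11
  step 6: row=11, L[11]='d', prepend. Next row=LF[11]=2
  step 7: row=2, L[2]='l', prepend. Next row=LF[2]=5
  step 8: row=5, L[5]='a', prepend. Next row=LF[5]=1
  step 9: row=1, L[1]='r', prepend. Next row=LF[1]=9
  step 10: row=9, L[9]='e', prepend. Next row=LF[9]=4
  step 11: row=4, L[4]='m', prepend. Next row=LF[4]=6
  step 12: row=6, L[6]='e', prepend. Next row=LF[6]=3
Reversed output: emeraldyoyo$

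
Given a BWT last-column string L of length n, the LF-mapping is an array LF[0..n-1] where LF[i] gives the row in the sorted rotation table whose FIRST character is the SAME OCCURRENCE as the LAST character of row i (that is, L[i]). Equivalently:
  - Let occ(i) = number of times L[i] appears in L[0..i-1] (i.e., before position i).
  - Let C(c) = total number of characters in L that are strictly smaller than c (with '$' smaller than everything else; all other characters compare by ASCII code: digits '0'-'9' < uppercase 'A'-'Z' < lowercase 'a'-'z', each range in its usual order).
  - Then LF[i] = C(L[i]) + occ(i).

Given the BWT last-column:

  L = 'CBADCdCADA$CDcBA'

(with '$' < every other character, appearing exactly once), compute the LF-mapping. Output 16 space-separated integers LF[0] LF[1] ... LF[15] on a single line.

Answer: 7 5 1 11 8 15 9 2 12 3 0 10 13 14 6 4

Derivation:
Char counts: '$':1, 'A':4, 'B':2, 'C':4, 'D':3, 'c':1, 'd':1
C (first-col start): C('$')=0, C('A')=1, C('B')=5, C('C')=7, C('D')=11, C('c')=14, C('d')=15
L[0]='C': occ=0, LF[0]=C('C')+0=7+0=7
L[1]='B': occ=0, LF[1]=C('B')+0=5+0=5
L[2]='A': occ=0, LF[2]=C('A')+0=1+0=1
L[3]='D': occ=0, LF[3]=C('D')+0=11+0=11
L[4]='C': occ=1, LF[4]=C('C')+1=7+1=8
L[5]='d': occ=0, LF[5]=C('d')+0=15+0=15
L[6]='C': occ=2, LF[6]=C('C')+2=7+2=9
L[7]='A': occ=1, LF[7]=C('A')+1=1+1=2
L[8]='D': occ=1, LF[8]=C('D')+1=11+1=12
L[9]='A': occ=2, LF[9]=C('A')+2=1+2=3
L[10]='$': occ=0, LF[10]=C('$')+0=0+0=0
L[11]='C': occ=3, LF[11]=C('C')+3=7+3=10
L[12]='D': occ=2, LF[12]=C('D')+2=11+2=13
L[13]='c': occ=0, LF[13]=C('c')+0=14+0=14
L[14]='B': occ=1, LF[14]=C('B')+1=5+1=6
L[15]='A': occ=3, LF[15]=C('A')+3=1+3=4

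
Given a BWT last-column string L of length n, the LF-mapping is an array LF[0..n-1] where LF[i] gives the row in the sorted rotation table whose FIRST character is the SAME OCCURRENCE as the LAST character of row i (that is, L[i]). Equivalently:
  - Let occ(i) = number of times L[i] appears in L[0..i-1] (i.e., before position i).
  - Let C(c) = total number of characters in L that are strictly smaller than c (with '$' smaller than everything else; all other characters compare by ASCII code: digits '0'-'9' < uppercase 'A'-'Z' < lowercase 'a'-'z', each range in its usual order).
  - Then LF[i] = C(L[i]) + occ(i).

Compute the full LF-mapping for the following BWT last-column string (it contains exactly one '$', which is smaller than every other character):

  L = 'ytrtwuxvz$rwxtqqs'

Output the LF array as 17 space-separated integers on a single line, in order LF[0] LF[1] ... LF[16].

Char counts: '$':1, 'q':2, 'r':2, 's':1, 't':3, 'u':1, 'v':1, 'w':2, 'x':2, 'y':1, 'z':1
C (first-col start): C('$')=0, C('q')=1, C('r')=3, C('s')=5, C('t')=6, C('u')=9, C('v')=10, C('w')=11, C('x')=13, C('y')=15, C('z')=16
L[0]='y': occ=0, LF[0]=C('y')+0=15+0=15
L[1]='t': occ=0, LF[1]=C('t')+0=6+0=6
L[2]='r': occ=0, LF[2]=C('r')+0=3+0=3
L[3]='t': occ=1, LF[3]=C('t')+1=6+1=7
L[4]='w': occ=0, LF[4]=C('w')+0=11+0=11
L[5]='u': occ=0, LF[5]=C('u')+0=9+0=9
L[6]='x': occ=0, LF[6]=C('x')+0=13+0=13
L[7]='v': occ=0, LF[7]=C('v')+0=10+0=10
L[8]='z': occ=0, LF[8]=C('z')+0=16+0=16
L[9]='$': occ=0, LF[9]=C('$')+0=0+0=0
L[10]='r': occ=1, LF[10]=C('r')+1=3+1=4
L[11]='w': occ=1, LF[11]=C('w')+1=11+1=12
L[12]='x': occ=1, LF[12]=C('x')+1=13+1=14
L[13]='t': occ=2, LF[13]=C('t')+2=6+2=8
L[14]='q': occ=0, LF[14]=C('q')+0=1+0=1
L[15]='q': occ=1, LF[15]=C('q')+1=1+1=2
L[16]='s': occ=0, LF[16]=C('s')+0=5+0=5

Answer: 15 6 3 7 11 9 13 10 16 0 4 12 14 8 1 2 5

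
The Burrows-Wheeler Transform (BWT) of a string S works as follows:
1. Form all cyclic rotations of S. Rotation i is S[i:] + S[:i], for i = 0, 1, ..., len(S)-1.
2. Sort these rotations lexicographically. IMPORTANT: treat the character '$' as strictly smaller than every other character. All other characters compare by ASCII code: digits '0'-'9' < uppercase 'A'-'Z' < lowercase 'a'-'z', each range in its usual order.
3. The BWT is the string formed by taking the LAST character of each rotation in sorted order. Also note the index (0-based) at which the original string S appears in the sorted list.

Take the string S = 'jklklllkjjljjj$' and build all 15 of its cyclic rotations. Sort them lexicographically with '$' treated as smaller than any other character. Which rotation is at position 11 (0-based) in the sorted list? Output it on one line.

All 15 rotations (rotation i = S[i:]+S[:i]):
  rot[0] = jklklllkjjljjj$
  rot[1] = klklllkjjljjj$j
  rot[2] = lklllkjjljjj$jk
  rot[3] = klllkjjljjj$jkl
  rot[4] = lllkjjljjj$jklk
  rot[5] = llkjjljjj$jklkl
  rot[6] = lkjjljjj$jklkll
  rot[7] = kjjljjj$jklklll
  rot[8] = jjljjj$jklklllk
  rot[9] = jljjj$jklklllkj
  rot[10] = ljjj$jklklllkjj
  rot[11] = jjj$jklklllkjjl
  rot[12] = jj$jklklllkjjlj
  rot[13] = j$jklklllkjjljj
  rot[14] = $jklklllkjjljjj
Sorted (with $ < everything):
  sorted[0] = $jklklllkjjljjj
  sorted[1] = j$jklklllkjjljj
  sorted[2] = jj$jklklllkjjlj
  sorted[3] = jjj$jklklllkjjl
  sorted[4] = jjljjj$jklklllk
  sorted[5] = jklklllkjjljjj$
  sorted[6] = jljjj$jklklllkj
  sorted[7] = kjjljjj$jklklll
  sorted[8] = klklllkjjljjj$j
  sorted[9] = klllkjjljjj$jkl
  sorted[10] = ljjj$jklklllkjj
  sorted[11] = lkjjljjj$jklkll
  sorted[12] = lklllkjjljjj$jk
  sorted[13] = llkjjljjj$jklkl
  sorted[14] = lllkjjljjj$jklk
sorted[11] = lkjjljjj$jklkll

Answer: lkjjljjj$jklkll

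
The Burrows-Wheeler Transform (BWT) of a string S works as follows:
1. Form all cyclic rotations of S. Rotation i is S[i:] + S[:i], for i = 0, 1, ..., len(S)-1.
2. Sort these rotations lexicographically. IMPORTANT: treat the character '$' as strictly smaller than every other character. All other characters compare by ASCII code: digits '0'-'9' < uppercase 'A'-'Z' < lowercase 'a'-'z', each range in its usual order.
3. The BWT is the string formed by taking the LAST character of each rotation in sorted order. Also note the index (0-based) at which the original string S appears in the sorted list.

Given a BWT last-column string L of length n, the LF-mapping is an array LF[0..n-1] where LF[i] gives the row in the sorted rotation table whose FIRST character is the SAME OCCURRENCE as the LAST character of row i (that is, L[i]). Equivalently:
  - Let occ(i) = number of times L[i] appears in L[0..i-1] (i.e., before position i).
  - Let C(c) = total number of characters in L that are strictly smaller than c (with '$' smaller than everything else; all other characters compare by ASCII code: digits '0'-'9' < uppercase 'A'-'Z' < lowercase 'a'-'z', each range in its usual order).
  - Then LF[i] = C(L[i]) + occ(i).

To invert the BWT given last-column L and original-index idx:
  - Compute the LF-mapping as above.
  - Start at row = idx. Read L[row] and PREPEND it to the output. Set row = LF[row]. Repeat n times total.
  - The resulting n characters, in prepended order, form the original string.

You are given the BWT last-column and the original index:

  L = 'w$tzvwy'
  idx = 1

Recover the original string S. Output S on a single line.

LF mapping: 3 0 1 6 2 4 5
Walk LF starting at row 1, prepending L[row]:
  step 1: row=1, L[1]='$', prepend. Next row=LF[1]=0
  step 2: row=0, L[0]='w', prepend. Next row=LF[0]=3
  step 3: row=3, L[3]='z', prepend. Next row=LF[3]=6
  step 4: row=6, L[6]='y', prepend. Next row=LF[6]=5
  step 5: row=5, L[5]='w', prepend. Next row=LF[5]=4
  step 6: row=4, L[4]='v', prepend. Next row=LF[4]=2
  step 7: row=2, L[2]='t', prepend. Next row=LF[2]=1
Reversed output: tvwyzw$

Answer: tvwyzw$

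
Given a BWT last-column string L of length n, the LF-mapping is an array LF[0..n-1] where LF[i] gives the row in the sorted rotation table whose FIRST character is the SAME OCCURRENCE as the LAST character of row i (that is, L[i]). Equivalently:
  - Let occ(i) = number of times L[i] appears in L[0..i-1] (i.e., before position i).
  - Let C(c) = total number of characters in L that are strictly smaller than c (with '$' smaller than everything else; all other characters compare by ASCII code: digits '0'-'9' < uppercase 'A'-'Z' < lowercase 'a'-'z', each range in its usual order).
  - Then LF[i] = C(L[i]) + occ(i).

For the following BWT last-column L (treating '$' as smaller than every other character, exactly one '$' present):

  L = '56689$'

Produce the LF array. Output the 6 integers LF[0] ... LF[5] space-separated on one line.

Char counts: '$':1, '5':1, '6':2, '8':1, '9':1
C (first-col start): C('$')=0, C('5')=1, C('6')=2, C('8')=4, C('9')=5
L[0]='5': occ=0, LF[0]=C('5')+0=1+0=1
L[1]='6': occ=0, LF[1]=C('6')+0=2+0=2
L[2]='6': occ=1, LF[2]=C('6')+1=2+1=3
L[3]='8': occ=0, LF[3]=C('8')+0=4+0=4
L[4]='9': occ=0, LF[4]=C('9')+0=5+0=5
L[5]='$': occ=0, LF[5]=C('$')+0=0+0=0

Answer: 1 2 3 4 5 0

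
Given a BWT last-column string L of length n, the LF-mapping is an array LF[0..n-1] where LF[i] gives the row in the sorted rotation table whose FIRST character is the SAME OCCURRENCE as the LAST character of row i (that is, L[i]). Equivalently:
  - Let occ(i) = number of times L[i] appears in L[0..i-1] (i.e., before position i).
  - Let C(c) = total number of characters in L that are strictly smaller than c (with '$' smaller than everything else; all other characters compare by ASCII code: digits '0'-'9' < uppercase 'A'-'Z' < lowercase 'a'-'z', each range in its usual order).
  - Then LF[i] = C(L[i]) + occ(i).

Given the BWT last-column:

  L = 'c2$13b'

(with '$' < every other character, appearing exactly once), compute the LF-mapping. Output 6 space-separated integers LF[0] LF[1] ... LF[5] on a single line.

Answer: 5 2 0 1 3 4

Derivation:
Char counts: '$':1, '1':1, '2':1, '3':1, 'b':1, 'c':1
C (first-col start): C('$')=0, C('1')=1, C('2')=2, C('3')=3, C('b')=4, C('c')=5
L[0]='c': occ=0, LF[0]=C('c')+0=5+0=5
L[1]='2': occ=0, LF[1]=C('2')+0=2+0=2
L[2]='$': occ=0, LF[2]=C('$')+0=0+0=0
L[3]='1': occ=0, LF[3]=C('1')+0=1+0=1
L[4]='3': occ=0, LF[4]=C('3')+0=3+0=3
L[5]='b': occ=0, LF[5]=C('b')+0=4+0=4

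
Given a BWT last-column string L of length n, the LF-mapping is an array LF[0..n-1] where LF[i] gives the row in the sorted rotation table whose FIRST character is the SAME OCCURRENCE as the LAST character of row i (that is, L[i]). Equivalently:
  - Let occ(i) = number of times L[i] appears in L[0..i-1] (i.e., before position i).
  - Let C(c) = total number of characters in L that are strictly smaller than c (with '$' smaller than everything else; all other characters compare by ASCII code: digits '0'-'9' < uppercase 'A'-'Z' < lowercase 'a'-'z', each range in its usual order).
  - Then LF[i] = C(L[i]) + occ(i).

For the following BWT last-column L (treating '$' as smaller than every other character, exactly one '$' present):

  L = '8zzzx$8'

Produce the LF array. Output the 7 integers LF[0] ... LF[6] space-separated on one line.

Char counts: '$':1, '8':2, 'x':1, 'z':3
C (first-col start): C('$')=0, C('8')=1, C('x')=3, C('z')=4
L[0]='8': occ=0, LF[0]=C('8')+0=1+0=1
L[1]='z': occ=0, LF[1]=C('z')+0=4+0=4
L[2]='z': occ=1, LF[2]=C('z')+1=4+1=5
L[3]='z': occ=2, LF[3]=C('z')+2=4+2=6
L[4]='x': occ=0, LF[4]=C('x')+0=3+0=3
L[5]='$': occ=0, LF[5]=C('$')+0=0+0=0
L[6]='8': occ=1, LF[6]=C('8')+1=1+1=2

Answer: 1 4 5 6 3 0 2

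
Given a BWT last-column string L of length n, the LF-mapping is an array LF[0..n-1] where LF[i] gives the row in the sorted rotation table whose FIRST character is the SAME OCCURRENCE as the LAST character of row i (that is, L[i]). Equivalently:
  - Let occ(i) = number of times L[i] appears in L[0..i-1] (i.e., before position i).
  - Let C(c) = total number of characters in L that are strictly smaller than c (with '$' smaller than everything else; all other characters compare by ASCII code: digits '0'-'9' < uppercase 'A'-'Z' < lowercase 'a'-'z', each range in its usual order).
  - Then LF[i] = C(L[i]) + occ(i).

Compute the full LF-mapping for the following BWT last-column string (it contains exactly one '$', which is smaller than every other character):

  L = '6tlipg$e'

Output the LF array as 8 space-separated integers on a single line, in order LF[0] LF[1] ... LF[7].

Answer: 1 7 5 4 6 3 0 2

Derivation:
Char counts: '$':1, '6':1, 'e':1, 'g':1, 'i':1, 'l':1, 'p':1, 't':1
C (first-col start): C('$')=0, C('6')=1, C('e')=2, C('g')=3, C('i')=4, C('l')=5, C('p')=6, C('t')=7
L[0]='6': occ=0, LF[0]=C('6')+0=1+0=1
L[1]='t': occ=0, LF[1]=C('t')+0=7+0=7
L[2]='l': occ=0, LF[2]=C('l')+0=5+0=5
L[3]='i': occ=0, LF[3]=C('i')+0=4+0=4
L[4]='p': occ=0, LF[4]=C('p')+0=6+0=6
L[5]='g': occ=0, LF[5]=C('g')+0=3+0=3
L[6]='$': occ=0, LF[6]=C('$')+0=0+0=0
L[7]='e': occ=0, LF[7]=C('e')+0=2+0=2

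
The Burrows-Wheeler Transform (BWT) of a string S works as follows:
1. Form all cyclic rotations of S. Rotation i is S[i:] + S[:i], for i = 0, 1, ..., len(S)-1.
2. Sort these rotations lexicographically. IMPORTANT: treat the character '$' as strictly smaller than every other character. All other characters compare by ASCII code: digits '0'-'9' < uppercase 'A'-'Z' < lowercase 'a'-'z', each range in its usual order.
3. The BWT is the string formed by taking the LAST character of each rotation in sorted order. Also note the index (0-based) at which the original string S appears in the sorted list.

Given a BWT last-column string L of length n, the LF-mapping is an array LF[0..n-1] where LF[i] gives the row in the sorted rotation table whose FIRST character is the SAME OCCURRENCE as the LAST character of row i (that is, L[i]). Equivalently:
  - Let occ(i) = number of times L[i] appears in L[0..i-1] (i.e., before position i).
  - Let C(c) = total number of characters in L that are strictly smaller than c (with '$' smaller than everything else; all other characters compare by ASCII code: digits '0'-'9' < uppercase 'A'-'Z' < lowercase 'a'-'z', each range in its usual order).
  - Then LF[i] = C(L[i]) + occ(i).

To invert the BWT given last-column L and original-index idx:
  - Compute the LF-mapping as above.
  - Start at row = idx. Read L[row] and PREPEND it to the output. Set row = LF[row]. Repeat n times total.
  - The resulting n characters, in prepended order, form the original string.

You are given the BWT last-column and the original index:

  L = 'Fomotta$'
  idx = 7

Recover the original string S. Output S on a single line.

LF mapping: 1 4 3 5 6 7 2 0
Walk LF starting at row 7, prepending L[row]:
  step 1: row=7, L[7]='$', prepend. Next row=LF[7]=0
  step 2: row=0, L[0]='F', prepend. Next row=LF[0]=1
  step 3: row=1, L[1]='o', prepend. Next row=LF[1]=4
  step 4: row=4, L[4]='t', prepend. Next row=LF[4]=6
  step 5: row=6, L[6]='a', prepend. Next row=LF[6]=2
  step 6: row=2, L[2]='m', prepend. Next row=LF[2]=3
  step 7: row=3, L[3]='o', prepend. Next row=LF[3]=5
  step 8: row=5, L[5]='t', prepend. Next row=LF[5]=7
Reversed output: tomatoF$

Answer: tomatoF$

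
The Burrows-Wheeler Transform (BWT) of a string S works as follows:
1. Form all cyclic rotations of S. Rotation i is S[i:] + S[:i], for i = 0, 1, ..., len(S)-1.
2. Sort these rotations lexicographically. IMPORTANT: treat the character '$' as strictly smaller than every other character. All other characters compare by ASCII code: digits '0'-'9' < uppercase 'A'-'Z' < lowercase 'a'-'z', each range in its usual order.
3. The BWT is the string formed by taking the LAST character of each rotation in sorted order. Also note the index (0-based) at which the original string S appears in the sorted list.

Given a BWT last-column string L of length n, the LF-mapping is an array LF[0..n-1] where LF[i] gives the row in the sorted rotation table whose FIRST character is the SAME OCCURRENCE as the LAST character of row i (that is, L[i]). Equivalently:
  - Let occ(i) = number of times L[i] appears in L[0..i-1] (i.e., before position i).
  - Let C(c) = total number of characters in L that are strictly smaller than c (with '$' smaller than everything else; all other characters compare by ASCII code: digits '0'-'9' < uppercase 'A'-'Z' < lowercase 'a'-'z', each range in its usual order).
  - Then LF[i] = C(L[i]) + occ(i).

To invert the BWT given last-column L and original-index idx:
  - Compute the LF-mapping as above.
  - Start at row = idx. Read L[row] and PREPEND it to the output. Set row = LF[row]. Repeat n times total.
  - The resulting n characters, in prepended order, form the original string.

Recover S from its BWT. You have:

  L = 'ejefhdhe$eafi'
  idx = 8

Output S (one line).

LF mapping: 3 12 4 7 9 2 10 5 0 6 1 8 11
Walk LF starting at row 8, prepending L[row]:
  step 1: row=8, L[8]='$', prepend. Next row=LF[8]=0
  step 2: row=0, L[0]='e', prepend. Next row=LF[0]=3
  step 3: row=3, L[3]='f', prepend. Next row=LF[3]=7
  step 4: row=7, L[7]='e', prepend. Next row=LF[7]=5
  step 5: row=5, L[5]='d', prepend. Next row=LF[5]=2
  step 6: row=2, L[2]='e', prepend. Next row=LF[2]=4
  step 7: row=4, L[4]='h', prepend. Next row=LF[4]=9
  step 8: row=9, L[9]='e', prepend. Next row=LF[9]=6
  step 9: row=6, L[6]='h', prepend. Next row=LF[6]=10
  step 10: row=10, L[10]='a', prepend. Next row=LF[10]=1
  step 11: row=1, L[1]='j', prepend. Next row=LF[1]=12
  step 12: row=12, L[12]='i', prepend. Next row=LF[12]=11
  step 13: row=11, L[11]='f', prepend. Next row=LF[11]=8
Reversed output: fijahehedefe$

Answer: fijahehedefe$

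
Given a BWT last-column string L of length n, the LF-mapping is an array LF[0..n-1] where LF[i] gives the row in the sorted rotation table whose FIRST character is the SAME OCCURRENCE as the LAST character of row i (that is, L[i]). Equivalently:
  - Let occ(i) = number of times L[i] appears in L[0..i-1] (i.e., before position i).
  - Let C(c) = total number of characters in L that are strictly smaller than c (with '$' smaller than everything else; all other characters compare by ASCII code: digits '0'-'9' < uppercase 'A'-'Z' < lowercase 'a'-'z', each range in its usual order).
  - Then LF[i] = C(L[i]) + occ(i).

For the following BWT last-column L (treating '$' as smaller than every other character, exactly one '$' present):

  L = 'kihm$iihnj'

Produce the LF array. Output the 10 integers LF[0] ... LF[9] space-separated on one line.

Char counts: '$':1, 'h':2, 'i':3, 'j':1, 'k':1, 'm':1, 'n':1
C (first-col start): C('$')=0, C('h')=1, C('i')=3, C('j')=6, C('k')=7, C('m')=8, C('n')=9
L[0]='k': occ=0, LF[0]=C('k')+0=7+0=7
L[1]='i': occ=0, LF[1]=C('i')+0=3+0=3
L[2]='h': occ=0, LF[2]=C('h')+0=1+0=1
L[3]='m': occ=0, LF[3]=C('m')+0=8+0=8
L[4]='$': occ=0, LF[4]=C('$')+0=0+0=0
L[5]='i': occ=1, LF[5]=C('i')+1=3+1=4
L[6]='i': occ=2, LF[6]=C('i')+2=3+2=5
L[7]='h': occ=1, LF[7]=C('h')+1=1+1=2
L[8]='n': occ=0, LF[8]=C('n')+0=9+0=9
L[9]='j': occ=0, LF[9]=C('j')+0=6+0=6

Answer: 7 3 1 8 0 4 5 2 9 6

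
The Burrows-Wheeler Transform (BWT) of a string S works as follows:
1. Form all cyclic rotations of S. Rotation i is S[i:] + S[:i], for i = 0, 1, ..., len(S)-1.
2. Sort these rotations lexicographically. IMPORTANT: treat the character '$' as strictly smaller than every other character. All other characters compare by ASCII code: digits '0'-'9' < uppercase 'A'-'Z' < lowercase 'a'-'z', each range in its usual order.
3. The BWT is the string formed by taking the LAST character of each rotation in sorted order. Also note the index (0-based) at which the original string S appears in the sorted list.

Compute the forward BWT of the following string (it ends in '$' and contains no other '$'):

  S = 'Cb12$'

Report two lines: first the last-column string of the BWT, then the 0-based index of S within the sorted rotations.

All 5 rotations (rotation i = S[i:]+S[:i]):
  rot[0] = Cb12$
  rot[1] = b12$C
  rot[2] = 12$Cb
  rot[3] = 2$Cb1
  rot[4] = $Cb12
Sorted (with $ < everything):
  sorted[0] = $Cb12  (last char: '2')
  sorted[1] = 12$Cb  (last char: 'b')
  sorted[2] = 2$Cb1  (last char: '1')
  sorted[3] = Cb12$  (last char: '$')
  sorted[4] = b12$C  (last char: 'C')
Last column: 2b1$C
Original string S is at sorted index 3

Answer: 2b1$C
3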